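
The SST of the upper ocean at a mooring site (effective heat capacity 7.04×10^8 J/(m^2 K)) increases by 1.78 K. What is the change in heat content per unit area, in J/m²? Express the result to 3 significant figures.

1.25×10^9

Areal heat capacity C = 7.04×10^8 J/(m^2 K) (given).
ΔQ = C ΔT = 7.04×10^8 × 1.78 = 1.25×10^9 J/m².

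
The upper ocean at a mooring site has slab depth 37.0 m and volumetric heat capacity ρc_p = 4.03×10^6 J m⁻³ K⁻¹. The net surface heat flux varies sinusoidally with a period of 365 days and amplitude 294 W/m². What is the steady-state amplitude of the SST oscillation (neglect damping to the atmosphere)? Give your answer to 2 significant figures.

Areal heat capacity C = ρc_p × D = 4.03×10^6 × 37.0 = 1.49×10^8 J/(m^2 K).
Angular frequency ω = 2π / T = 2π / 3.15×10^7 s = 1.99×10^-7 s⁻¹.
Cω = 1.49×10^8 × 1.99×10^-7 = 29.7 W/(m²·K).
Amplitude A = F₀ / (Cω) = 294 / 29.7 = 9.90 K.

9.9 K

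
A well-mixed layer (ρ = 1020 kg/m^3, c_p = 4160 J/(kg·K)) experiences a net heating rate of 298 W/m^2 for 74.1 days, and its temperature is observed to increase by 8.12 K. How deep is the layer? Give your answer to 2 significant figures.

Heat input Q = F Δt = 298 × 6.40×10^6 s = 1.91×10^9 J/m².
Required areal heat capacity C = Q / ΔT = 2.35×10^8 J/(m²·K).
Depth D = C / (ρ c_p) = 2.35×10^8 / (1020 × 4160) = 55.4 m.

55 m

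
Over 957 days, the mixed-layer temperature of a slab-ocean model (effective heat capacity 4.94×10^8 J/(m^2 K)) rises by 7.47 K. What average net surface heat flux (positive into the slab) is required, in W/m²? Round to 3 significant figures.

Areal heat capacity C = 4.94×10^8 J/(m^2 K) (given).
Required heat per unit area: Q = C ΔT = 4.94×10^8 × 7.47 = 3.69×10^9 J/m².
Flux F = Q / Δt = 3.69×10^9 / 8.27×10^7 s = 44.6 W/m².

44.6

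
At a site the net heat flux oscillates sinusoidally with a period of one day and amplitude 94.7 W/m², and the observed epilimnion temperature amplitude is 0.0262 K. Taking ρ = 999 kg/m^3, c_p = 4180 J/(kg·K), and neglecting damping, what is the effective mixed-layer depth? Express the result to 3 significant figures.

ω = 2π / 86400 s = 7.27×10^-5 s⁻¹.
Required C = F₀ / (A ω) = 94.7 / (0.0262 × 7.27×10^-5) = 4.97×10^7 J/(m²·K).
D = C / (ρ c_p) = 4.97×10^7 / (999 × 4180) = 11.9 m.

11.9 m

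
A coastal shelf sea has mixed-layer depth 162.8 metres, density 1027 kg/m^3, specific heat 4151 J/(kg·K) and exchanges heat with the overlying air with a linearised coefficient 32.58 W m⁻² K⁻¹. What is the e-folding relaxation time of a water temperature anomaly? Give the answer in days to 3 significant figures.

Areal heat capacity C = ρ c_p D = 1027 × 4151 × 162.8 = 6.94×10^8 J/(m²·K).
Relaxation time τ = C / λ = 6.94×10^8 / 32.58 = 2.13×10^7 s.
In days: 2.13×10^7 s / (86400 s/day) = 247 days.

247 days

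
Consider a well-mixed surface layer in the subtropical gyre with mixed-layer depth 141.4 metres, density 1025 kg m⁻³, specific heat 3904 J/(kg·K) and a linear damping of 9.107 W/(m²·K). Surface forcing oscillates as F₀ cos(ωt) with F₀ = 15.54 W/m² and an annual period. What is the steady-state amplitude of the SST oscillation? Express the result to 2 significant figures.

0.14 K

Areal heat capacity C = ρ c_p D = 1025 × 3904 × 141.4 = 5.66×10^8 J m⁻² K⁻¹.
Angular frequency ω = 2π / T = 2π / 3.15×10^7 s = 1.99×10^-7 s⁻¹.
√((Cω)² + λ²) = √((113)² + 9.107²) = 113 W/(m²·K).
Amplitude A = F₀ / √((Cω)²+λ²) = 15.54 / 113 = 0.137 K.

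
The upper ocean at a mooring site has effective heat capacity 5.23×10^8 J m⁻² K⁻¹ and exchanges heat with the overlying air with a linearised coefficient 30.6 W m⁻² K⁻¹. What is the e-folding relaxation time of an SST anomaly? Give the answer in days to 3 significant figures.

198 days

Areal heat capacity C = 5.23×10^8 J m⁻² K⁻¹ (given).
Relaxation time τ = C / λ = 5.23×10^8 / 30.6 = 1.71×10^7 s.
In days: 1.71×10^7 s / (86400 s/day) = 198 days.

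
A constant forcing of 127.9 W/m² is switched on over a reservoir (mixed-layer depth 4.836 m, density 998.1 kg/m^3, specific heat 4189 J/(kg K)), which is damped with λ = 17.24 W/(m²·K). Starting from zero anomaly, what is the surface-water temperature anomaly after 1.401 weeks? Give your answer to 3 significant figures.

3.82 K

Areal heat capacity C = ρ c_p D = 998.1 × 4189 × 4.836 = 2.02×10^7 J/(m^2 K).
τ = C / λ = 2.02×10^7 / 17.24 = 1.17×10^6 s.
Equilibrium anomaly ΔT_eq = F / λ = 127.9 / 17.24 = 7.42 K.
t = 1.401 weeks = 8.47×10^5 s, so t/τ = 0.722.
ΔT(t) = ΔT_eq (1 − e^(−t/τ)) = 7.42 × (1 − e^−0.722) = 3.82 K.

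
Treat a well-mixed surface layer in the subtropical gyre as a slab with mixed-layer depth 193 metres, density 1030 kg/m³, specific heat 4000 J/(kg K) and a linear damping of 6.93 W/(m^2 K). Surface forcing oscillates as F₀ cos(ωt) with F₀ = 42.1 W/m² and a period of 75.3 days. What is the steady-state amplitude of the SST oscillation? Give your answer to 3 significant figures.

0.0548 K

Areal heat capacity C = ρ c_p D = 1030 × 4000 × 193 = 7.95×10^8 J m⁻² K⁻¹.
Angular frequency ω = 2π / T = 2π / 6.51×10^6 s = 9.66×10^-7 s⁻¹.
√((Cω)² + λ²) = √((768)² + 6.93²) = 768 W/(m²·K).
Amplitude A = F₀ / √((Cω)²+λ²) = 42.1 / 768 = 0.0548 K.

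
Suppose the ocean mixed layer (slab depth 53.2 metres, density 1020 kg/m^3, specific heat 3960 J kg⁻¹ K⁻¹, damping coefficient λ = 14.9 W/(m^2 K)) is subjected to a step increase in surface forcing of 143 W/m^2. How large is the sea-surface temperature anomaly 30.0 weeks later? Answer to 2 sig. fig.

Areal heat capacity C = ρ c_p D = 1020 × 3960 × 53.2 = 2.15×10^8 J m⁻² K⁻¹.
τ = C / λ = 2.15×10^8 / 14.9 = 1.44×10^7 s.
Equilibrium anomaly ΔT_eq = F / λ = 143 / 14.9 = 9.60 K.
t = 30.0 weeks = 1.81×10^7 s, so t/τ = 1.26.
ΔT(t) = ΔT_eq (1 − e^(−t/τ)) = 9.60 × (1 − e^−1.26) = 6.87 K.

6.9 K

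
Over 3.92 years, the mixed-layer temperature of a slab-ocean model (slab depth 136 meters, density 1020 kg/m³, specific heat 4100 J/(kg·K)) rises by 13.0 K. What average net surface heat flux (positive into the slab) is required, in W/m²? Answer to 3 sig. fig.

59.8

Areal heat capacity C = ρ c_p D = 1020 × 4100 × 136 = 5.69×10^8 J/(m^2 K).
Required heat per unit area: Q = C ΔT = 5.69×10^8 × 13.0 = 7.39×10^9 J/m².
Flux F = Q / Δt = 7.39×10^9 / 1.24×10^8 s = 59.8 W/m².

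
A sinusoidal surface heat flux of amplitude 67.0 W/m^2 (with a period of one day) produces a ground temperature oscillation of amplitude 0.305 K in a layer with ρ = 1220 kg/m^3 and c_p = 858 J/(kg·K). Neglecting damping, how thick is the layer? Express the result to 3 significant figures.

ω = 2π / 86400 s = 7.27×10^-5 s⁻¹.
Required C = F₀ / (A ω) = 67.0 / (0.305 × 7.27×10^-5) = 3.02×10^6 J/(m²·K).
D = C / (ρ c_p) = 3.02×10^6 / (1220 × 858) = 2.89 m.

2.89 m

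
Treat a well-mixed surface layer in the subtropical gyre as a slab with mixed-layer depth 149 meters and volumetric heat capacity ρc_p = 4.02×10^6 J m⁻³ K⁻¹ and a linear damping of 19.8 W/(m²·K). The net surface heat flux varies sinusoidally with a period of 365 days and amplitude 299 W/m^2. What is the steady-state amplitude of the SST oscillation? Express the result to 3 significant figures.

2.47 K

Areal heat capacity C = ρc_p × D = 4.02×10^6 × 149 = 5.99×10^8 J m⁻² K⁻¹.
Angular frequency ω = 2π / T = 2π / 3.15×10^7 s = 1.99×10^-7 s⁻¹.
√((Cω)² + λ²) = √((119)² + 19.8²) = 121 W/(m²·K).
Amplitude A = F₀ / √((Cω)²+λ²) = 299 / 121 = 2.47 K.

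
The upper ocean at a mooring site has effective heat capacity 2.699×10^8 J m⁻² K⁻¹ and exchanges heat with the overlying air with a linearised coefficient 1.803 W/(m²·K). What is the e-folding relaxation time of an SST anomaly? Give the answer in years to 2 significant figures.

Areal heat capacity C = 2.699×10^8 J m⁻² K⁻¹ (given).
Relaxation time τ = C / λ = 2.70×10^8 / 1.803 = 1.50×10^8 s.
In years: 1.50×10^8 s / (3.156×10^7 s/year) = 4.74 years.

4.7 years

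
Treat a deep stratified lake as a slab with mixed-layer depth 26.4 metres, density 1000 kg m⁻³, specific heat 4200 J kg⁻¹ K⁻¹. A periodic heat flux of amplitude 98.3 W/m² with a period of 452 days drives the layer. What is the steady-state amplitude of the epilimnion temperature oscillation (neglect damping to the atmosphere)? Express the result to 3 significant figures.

5.51 K

Areal heat capacity C = ρ c_p D = 1000 × 4200 × 26.4 = 1.11×10^8 J/(m^2 K).
Angular frequency ω = 2π / T = 2π / 3.91×10^7 s = 1.61×10^-7 s⁻¹.
Cω = 1.11×10^8 × 1.61×10^-7 = 17.8 W/(m²·K).
Amplitude A = F₀ / (Cω) = 98.3 / 17.8 = 5.51 K.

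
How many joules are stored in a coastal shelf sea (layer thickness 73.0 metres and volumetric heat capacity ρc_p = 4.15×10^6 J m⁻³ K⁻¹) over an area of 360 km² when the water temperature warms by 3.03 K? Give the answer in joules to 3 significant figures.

3.30×10^17 J

Areal heat capacity C = ρc_p × D = 4.15×10^6 × 73.0 = 3.03×10^8 J m⁻² K⁻¹.
Heat per unit area: q = C ΔT = 3.03×10^8 × 3.03 = 9.18×10^8 J/m².
Total heat: Q = q × A = 9.18×10^8 × (360 × 10⁶ m²) = 3.30×10^17 J.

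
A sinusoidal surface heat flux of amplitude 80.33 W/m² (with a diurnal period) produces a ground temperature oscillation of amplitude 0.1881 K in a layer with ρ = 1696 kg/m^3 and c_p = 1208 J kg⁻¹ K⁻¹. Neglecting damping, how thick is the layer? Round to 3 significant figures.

ω = 2π / 86400 s = 7.27×10^-5 s⁻¹.
Required C = F₀ / (A ω) = 80.33 / (0.1881 × 7.27×10^-5) = 5.87×10^6 J/(m²·K).
D = C / (ρ c_p) = 5.87×10^6 / (1696 × 1208) = 2.87 m.

2.87 m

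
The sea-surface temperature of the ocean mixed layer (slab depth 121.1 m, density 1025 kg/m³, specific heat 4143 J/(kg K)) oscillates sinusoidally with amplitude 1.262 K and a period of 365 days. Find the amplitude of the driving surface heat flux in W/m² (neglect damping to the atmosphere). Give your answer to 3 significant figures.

Areal heat capacity C = ρ c_p D = 1025 × 4143 × 121.1 = 5.14×10^8 J m⁻² K⁻¹.
ω = 2π / 3.15×10^7 s = 1.99×10^-7 s⁻¹.
Cω = 5.14×10^8 × 1.99×10^-7 = 102 W/(m²·K).
F₀ = A × Cω = 1.262 × 102 = 129 W/m².

129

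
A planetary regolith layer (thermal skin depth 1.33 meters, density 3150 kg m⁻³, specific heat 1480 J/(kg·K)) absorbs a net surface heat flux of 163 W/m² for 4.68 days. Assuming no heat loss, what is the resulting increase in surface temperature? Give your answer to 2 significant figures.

Areal heat capacity C = ρ c_p D = 3150 × 1480 × 1.33 = 6.20×10^6 J/(m²·K).
Net heat input Q = F Δt = 163 × (4.68 days × 86400 s/day) = 6.59×10^7 J/m².
ΔT = Q / C = 6.59×10^7 / 6.20×10^6 = 10.6 K.

11 K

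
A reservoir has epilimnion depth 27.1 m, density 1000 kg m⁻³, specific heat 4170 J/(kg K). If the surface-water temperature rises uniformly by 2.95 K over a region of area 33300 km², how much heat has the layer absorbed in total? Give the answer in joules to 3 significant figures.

Areal heat capacity C = ρ c_p D = 1000 × 4170 × 27.1 = 1.13×10^8 J m⁻² K⁻¹.
Heat per unit area: q = C ΔT = 1.13×10^8 × 2.95 = 3.33×10^8 J/m².
Total heat: Q = q × A = 3.33×10^8 × (33300 × 10⁶ m²) = 1.11×10^19 J.

1.11×10^19 J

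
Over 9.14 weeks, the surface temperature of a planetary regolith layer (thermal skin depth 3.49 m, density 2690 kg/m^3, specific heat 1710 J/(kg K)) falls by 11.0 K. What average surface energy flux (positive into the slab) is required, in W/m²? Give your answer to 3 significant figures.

-31.9

Areal heat capacity C = ρ c_p D = 2690 × 1710 × 3.49 = 1.61×10^7 J/(m²·K).
Required heat per unit area: Q = C ΔT = 1.61×10^7 × -11.0 = -1.77×10^8 J/m².
Flux F = Q / Δt = -1.77×10^8 / 5.53×10^6 s = -31.9 W/m².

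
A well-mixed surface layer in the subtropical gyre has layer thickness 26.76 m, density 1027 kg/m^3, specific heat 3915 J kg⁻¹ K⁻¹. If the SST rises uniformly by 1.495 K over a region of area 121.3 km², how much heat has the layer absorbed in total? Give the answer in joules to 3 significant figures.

1.95×10^16 J

Areal heat capacity C = ρ c_p D = 1027 × 3915 × 26.76 = 1.08×10^8 J m⁻² K⁻¹.
Heat per unit area: q = C ΔT = 1.08×10^8 × 1.495 = 1.61×10^8 J/m².
Total heat: Q = q × A = 1.61×10^8 × (121.3 × 10⁶ m²) = 1.95×10^16 J.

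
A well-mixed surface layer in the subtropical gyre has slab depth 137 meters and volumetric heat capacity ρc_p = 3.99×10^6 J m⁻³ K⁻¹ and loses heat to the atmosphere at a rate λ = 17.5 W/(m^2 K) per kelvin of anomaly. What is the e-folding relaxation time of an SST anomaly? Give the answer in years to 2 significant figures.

Areal heat capacity C = ρc_p × D = 3.99×10^6 × 137 = 5.47×10^8 J/(m²·K).
Relaxation time τ = C / λ = 5.47×10^8 / 17.5 = 3.12×10^7 s.
In years: 3.12×10^7 s / (3.156×10^7 s/year) = 0.990 years.

0.99 years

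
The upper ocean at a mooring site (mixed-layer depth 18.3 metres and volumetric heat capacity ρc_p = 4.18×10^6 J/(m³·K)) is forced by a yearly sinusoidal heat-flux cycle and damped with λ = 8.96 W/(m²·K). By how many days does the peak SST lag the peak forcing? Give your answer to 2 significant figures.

Areal heat capacity C = ρc_p × D = 4.18×10^6 × 18.3 = 7.65×10^7 J/(m²·K).
ω = 2π / 3.15×10^7 s = 1.99×10^-7 s⁻¹.
Phase lag φ = arctan(Cω/λ) = arctan(15.2/8.96) = 1.04 rad.
Time lag = φ / ω = 1.04 / 1.99×10^-7 = 5.22×10^6 s = 60.4 days.

60 days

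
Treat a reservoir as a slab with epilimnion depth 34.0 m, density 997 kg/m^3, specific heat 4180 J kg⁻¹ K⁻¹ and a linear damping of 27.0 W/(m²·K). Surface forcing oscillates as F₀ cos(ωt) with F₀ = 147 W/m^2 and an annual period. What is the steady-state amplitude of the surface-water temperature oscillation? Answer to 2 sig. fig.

3.8 K

Areal heat capacity C = ρ c_p D = 997 × 4180 × 34.0 = 1.42×10^8 J/(m^2 K).
Angular frequency ω = 2π / T = 2π / 3.15×10^7 s = 1.99×10^-7 s⁻¹.
√((Cω)² + λ²) = √((28.2)² + 27.0²) = 39.1 W/(m²·K).
Amplitude A = F₀ / √((Cω)²+λ²) = 147 / 39.1 = 3.76 K.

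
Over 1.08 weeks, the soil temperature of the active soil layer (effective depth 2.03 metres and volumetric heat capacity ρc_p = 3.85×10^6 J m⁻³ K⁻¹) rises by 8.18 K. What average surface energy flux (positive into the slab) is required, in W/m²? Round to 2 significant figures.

Areal heat capacity C = ρc_p × D = 3.85×10^6 × 2.03 = 7.82×10^6 J/(m²·K).
Required heat per unit area: Q = C ΔT = 7.82×10^6 × 8.18 = 6.39×10^7 J/m².
Flux F = Q / Δt = 6.39×10^7 / 6.53×10^5 s = 97.9 W/m².

98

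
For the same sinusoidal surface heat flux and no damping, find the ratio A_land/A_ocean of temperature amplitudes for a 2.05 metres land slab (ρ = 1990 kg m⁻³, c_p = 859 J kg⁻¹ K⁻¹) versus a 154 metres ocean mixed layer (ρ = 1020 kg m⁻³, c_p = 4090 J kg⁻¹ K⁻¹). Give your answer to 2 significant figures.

C_ocean = 1020 × 4090 × 154 = 6.42×10^8 J/(m²·K).
C_land = 1990 × 859 × 2.05 = 3.50×10^6 J/(m²·K).
Undamped amplitude ∝ 1/C, so A_land/A_ocean = C_ocean/C_land = 183.

180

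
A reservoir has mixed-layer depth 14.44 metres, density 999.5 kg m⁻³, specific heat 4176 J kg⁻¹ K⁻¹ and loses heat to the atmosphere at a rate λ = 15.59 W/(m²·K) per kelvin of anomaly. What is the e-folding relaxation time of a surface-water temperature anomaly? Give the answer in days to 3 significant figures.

Areal heat capacity C = ρ c_p D = 999.5 × 4176 × 14.44 = 6.03×10^7 J/(m²·K).
Relaxation time τ = C / λ = 6.03×10^7 / 15.59 = 3.87×10^6 s.
In days: 3.87×10^6 s / (86400 s/day) = 44.7 days.

44.7 days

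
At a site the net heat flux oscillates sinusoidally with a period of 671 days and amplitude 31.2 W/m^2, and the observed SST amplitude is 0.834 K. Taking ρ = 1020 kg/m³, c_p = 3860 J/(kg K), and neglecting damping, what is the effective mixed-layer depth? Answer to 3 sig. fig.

87.7 m

ω = 2π / 5.80×10^7 s = 1.08×10^-7 s⁻¹.
Required C = F₀ / (A ω) = 31.2 / (0.834 × 1.08×10^-7) = 3.45×10^8 J/(m²·K).
D = C / (ρ c_p) = 3.45×10^8 / (1020 × 3860) = 87.7 m.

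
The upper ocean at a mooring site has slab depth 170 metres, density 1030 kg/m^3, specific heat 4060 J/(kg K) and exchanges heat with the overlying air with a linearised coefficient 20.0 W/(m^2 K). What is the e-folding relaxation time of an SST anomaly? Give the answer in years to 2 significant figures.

1.1 years

Areal heat capacity C = ρ c_p D = 1030 × 4060 × 170 = 7.11×10^8 J/(m²·K).
Relaxation time τ = C / λ = 7.11×10^8 / 20.0 = 3.55×10^7 s.
In years: 3.55×10^7 s / (3.156×10^7 s/year) = 1.13 years.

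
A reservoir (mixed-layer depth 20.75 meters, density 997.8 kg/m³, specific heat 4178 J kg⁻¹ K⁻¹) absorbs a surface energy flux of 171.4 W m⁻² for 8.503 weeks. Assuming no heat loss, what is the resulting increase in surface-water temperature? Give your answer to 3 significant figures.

10.2 K

Areal heat capacity C = ρ c_p D = 997.8 × 4178 × 20.75 = 8.65×10^7 J/(m^2 K).
Net heat input Q = F Δt = 171.4 × (8.503 weeks × 6.048×10^5 s/week) = 8.81×10^8 J/m².
ΔT = Q / C = 8.81×10^8 / 8.65×10^7 = 10.2 K.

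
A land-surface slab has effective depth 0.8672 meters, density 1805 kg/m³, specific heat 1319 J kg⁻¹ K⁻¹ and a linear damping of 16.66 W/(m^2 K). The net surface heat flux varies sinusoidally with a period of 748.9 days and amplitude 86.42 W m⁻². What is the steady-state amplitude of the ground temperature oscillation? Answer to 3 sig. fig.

Areal heat capacity C = ρ c_p D = 1805 × 1319 × 0.8672 = 2.06×10^6 J m⁻² K⁻¹.
Angular frequency ω = 2π / T = 2π / 6.47×10^7 s = 9.71×10^-8 s⁻¹.
√((Cω)² + λ²) = √((0.200)² + 16.66²) = 16.7 W/(m²·K).
Amplitude A = F₀ / √((Cω)²+λ²) = 86.42 / 16.7 = 5.19 K.

5.19 K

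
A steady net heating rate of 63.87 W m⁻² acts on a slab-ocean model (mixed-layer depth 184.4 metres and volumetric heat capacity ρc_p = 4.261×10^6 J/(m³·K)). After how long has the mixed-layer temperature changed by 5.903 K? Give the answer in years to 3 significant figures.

Areal heat capacity C = ρc_p × D = 4.261×10^6 × 184.4 = 7.86×10^8 J m⁻² K⁻¹.
Time required: Δt = C ΔT / F = 7.86×10^8 × 5.903 / 63.87 = 7.26×10^7 s.
In years: 7.26×10^7 s / (3.156×10^7 s/year) = 2.30 years.

2.30 years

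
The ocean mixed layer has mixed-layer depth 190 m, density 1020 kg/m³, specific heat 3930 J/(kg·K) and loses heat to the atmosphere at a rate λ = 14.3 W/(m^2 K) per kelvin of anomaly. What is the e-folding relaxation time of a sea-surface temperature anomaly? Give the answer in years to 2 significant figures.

1.7 years

Areal heat capacity C = ρ c_p D = 1020 × 3930 × 190 = 7.62×10^8 J/(m²·K).
Relaxation time τ = C / λ = 7.62×10^8 / 14.3 = 5.33×10^7 s.
In years: 5.33×10^7 s / (3.156×10^7 s/year) = 1.69 years.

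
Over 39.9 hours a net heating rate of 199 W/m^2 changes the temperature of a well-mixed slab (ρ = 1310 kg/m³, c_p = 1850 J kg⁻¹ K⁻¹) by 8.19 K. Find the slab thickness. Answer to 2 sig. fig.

1.4 m

Heat input Q = F Δt = 199 × 1.44×10^5 s = 2.86×10^7 J/m².
Required areal heat capacity C = Q / ΔT = 3.49×10^6 J/(m²·K).
Depth D = C / (ρ c_p) = 3.49×10^6 / (1310 × 1850) = 1.44 m.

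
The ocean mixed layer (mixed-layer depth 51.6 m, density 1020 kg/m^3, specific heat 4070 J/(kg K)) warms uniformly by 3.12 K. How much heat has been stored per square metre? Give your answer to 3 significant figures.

Areal heat capacity C = ρ c_p D = 1020 × 4070 × 51.6 = 2.14×10^8 J/(m²·K).
ΔQ = C ΔT = 2.14×10^8 × 3.12 = 6.68×10^8 J/m².

6.68×10^8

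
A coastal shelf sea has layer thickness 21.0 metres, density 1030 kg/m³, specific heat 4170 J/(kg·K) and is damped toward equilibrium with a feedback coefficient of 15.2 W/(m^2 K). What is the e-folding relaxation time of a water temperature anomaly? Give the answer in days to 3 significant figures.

Areal heat capacity C = ρ c_p D = 1030 × 4170 × 21.0 = 9.02×10^7 J/(m²·K).
Relaxation time τ = C / λ = 9.02×10^7 / 15.2 = 5.93×10^6 s.
In days: 5.93×10^6 s / (86400 s/day) = 68.7 days.

68.7 days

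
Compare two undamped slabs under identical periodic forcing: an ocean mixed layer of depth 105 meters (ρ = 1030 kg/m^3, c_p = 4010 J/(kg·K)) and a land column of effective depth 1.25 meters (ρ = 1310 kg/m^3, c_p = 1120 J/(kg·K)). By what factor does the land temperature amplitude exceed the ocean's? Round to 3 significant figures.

236

C_ocean = 1030 × 4010 × 105 = 4.34×10^8 J/(m²·K).
C_land = 1310 × 1120 × 1.25 = 1.83×10^6 J/(m²·K).
Undamped amplitude ∝ 1/C, so A_land/A_ocean = C_ocean/C_land = 236.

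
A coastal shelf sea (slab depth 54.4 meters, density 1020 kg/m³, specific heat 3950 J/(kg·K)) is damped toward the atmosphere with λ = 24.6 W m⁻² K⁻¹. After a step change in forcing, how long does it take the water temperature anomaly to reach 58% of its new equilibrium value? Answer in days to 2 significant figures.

89 days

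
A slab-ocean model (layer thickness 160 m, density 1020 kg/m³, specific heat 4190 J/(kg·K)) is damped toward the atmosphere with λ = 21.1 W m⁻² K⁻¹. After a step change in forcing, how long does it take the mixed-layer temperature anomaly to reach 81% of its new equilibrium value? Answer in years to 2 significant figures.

1.7 years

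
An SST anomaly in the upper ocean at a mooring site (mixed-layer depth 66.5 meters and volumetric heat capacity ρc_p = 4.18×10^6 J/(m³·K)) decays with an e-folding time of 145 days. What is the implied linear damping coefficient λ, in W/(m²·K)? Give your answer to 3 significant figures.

Areal heat capacity C = ρc_p × D = 4.18×10^6 × 66.5 = 2.78×10^8 J m⁻² K⁻¹.
τ = 145 days = 1.25×10^7 s.
λ = C / τ = 2.78×10^8 / 1.25×10^7 = 22.2 W/(m²·K).

22.2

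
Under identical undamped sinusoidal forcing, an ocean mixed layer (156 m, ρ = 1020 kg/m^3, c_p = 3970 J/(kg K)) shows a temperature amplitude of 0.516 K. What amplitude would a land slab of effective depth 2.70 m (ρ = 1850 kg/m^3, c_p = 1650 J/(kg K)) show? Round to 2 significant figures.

C_ocean = 6.32×10^8 J/(m²·K); C_land = 8.24×10^6 J/(m²·K).
A ∝ 1/C ⇒ A_land = A_ocean × C_ocean/C_land = 0.516 × 76.6 = 39.5 K.

40 K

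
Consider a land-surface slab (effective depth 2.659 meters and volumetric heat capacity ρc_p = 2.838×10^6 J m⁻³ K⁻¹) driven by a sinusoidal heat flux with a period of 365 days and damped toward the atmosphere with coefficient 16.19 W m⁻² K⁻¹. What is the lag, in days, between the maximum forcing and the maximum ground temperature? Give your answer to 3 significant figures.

5.38 days

Areal heat capacity C = ρc_p × D = 2.838×10^6 × 2.659 = 7.55×10^6 J m⁻² K⁻¹.
ω = 2π / 3.15×10^7 s = 1.99×10^-7 s⁻¹.
Phase lag φ = arctan(Cω/λ) = arctan(1.50/16.19) = 0.0926 rad.
Time lag = φ / ω = 0.0926 / 1.99×10^-7 = 4.65×10^5 s = 5.38 days.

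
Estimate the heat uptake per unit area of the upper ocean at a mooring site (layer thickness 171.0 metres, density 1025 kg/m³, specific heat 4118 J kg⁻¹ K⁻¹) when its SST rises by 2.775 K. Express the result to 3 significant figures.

2.00×10^9

Areal heat capacity C = ρ c_p D = 1025 × 4118 × 171.0 = 7.22×10^8 J/(m^2 K).
ΔQ = C ΔT = 7.22×10^8 × 2.775 = 2.00×10^9 J/m².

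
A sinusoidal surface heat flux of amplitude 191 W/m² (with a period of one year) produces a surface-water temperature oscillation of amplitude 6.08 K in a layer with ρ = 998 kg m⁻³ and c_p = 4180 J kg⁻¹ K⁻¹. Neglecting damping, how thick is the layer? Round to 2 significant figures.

ω = 2π / 3.15×10^7 s = 1.99×10^-7 s⁻¹.
Required C = F₀ / (A ω) = 191 / (6.08 × 1.99×10^-7) = 1.58×10^8 J/(m²·K).
D = C / (ρ c_p) = 1.58×10^8 / (998 × 4180) = 37.8 m.

38 m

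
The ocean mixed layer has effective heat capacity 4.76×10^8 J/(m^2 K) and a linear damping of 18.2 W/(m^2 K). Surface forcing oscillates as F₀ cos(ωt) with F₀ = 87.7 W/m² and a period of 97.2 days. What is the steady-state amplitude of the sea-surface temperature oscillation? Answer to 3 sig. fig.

0.246 K

Areal heat capacity C = 4.76×10^8 J/(m^2 K) (given).
Angular frequency ω = 2π / T = 2π / 8.40×10^6 s = 7.48×10^-7 s⁻¹.
√((Cω)² + λ²) = √((356)² + 18.2²) = 357 W/(m²·K).
Amplitude A = F₀ / √((Cω)²+λ²) = 87.7 / 357 = 0.246 K.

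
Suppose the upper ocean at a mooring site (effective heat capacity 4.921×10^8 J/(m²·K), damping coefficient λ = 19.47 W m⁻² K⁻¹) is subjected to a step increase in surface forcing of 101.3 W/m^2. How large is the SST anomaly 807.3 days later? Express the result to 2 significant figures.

4.9 K

Areal heat capacity C = 4.921×10^8 J/(m²·K) (given).
τ = C / λ = 4.92×10^8 / 19.47 = 2.53×10^7 s.
Equilibrium anomaly ΔT_eq = F / λ = 101.3 / 19.47 = 5.20 K.
t = 807.3 days = 6.98×10^7 s, so t/τ = 2.76.
ΔT(t) = ΔT_eq (1 − e^(−t/τ)) = 5.20 × (1 − e^−2.76) = 4.87 K.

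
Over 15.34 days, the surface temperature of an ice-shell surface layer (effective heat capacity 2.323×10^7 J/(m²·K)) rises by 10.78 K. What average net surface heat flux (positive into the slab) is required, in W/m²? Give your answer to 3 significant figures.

189

Areal heat capacity C = 2.323×10^7 J/(m²·K) (given).
Required heat per unit area: Q = C ΔT = 2.32×10^7 × 10.78 = 2.50×10^8 J/m².
Flux F = Q / Δt = 2.50×10^8 / 1.33×10^6 s = 189 W/m².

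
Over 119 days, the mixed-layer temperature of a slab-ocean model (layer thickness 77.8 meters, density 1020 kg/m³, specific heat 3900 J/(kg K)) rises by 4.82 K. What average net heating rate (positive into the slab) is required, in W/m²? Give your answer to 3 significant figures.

Areal heat capacity C = ρ c_p D = 1020 × 3900 × 77.8 = 3.09×10^8 J m⁻² K⁻¹.
Required heat per unit area: Q = C ΔT = 3.09×10^8 × 4.82 = 1.49×10^9 J/m².
Flux F = Q / Δt = 1.49×10^9 / 1.03×10^7 s = 145 W/m².

145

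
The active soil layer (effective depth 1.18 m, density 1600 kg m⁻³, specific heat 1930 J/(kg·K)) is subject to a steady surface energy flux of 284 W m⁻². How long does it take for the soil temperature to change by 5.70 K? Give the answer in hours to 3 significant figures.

Areal heat capacity C = ρ c_p D = 1600 × 1930 × 1.18 = 3.64×10^6 J m⁻² K⁻¹.
Time required: Δt = C ΔT / F = 3.64×10^6 × 5.70 / 284 = 73100 s.
In hours: 73100 s / (3600 s/hour) = 20.3 hours.

20.3 hours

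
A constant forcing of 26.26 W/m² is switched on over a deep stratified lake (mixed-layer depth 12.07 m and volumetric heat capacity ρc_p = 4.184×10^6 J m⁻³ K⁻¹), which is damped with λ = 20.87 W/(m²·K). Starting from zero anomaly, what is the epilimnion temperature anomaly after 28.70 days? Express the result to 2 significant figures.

0.81 K

Areal heat capacity C = ρc_p × D = 4.184×10^6 × 12.07 = 5.05×10^7 J/(m²·K).
τ = C / λ = 5.05×10^7 / 20.87 = 2.42×10^6 s.
Equilibrium anomaly ΔT_eq = F / λ = 26.26 / 20.87 = 1.26 K.
t = 28.70 days = 2.48×10^6 s, so t/τ = 1.02.
ΔT(t) = ΔT_eq (1 − e^(−t/τ)) = 1.26 × (1 − e^−1.02) = 0.807 K.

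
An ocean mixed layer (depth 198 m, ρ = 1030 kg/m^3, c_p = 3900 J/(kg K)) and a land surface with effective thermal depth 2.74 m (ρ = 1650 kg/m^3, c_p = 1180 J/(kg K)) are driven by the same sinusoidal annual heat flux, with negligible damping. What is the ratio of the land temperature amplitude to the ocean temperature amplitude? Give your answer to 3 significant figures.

149

C_ocean = 1030 × 3900 × 198 = 7.95×10^8 J/(m²·K).
C_land = 1650 × 1180 × 2.74 = 5.33×10^6 J/(m²·K).
Undamped amplitude ∝ 1/C, so A_land/A_ocean = C_ocean/C_land = 149.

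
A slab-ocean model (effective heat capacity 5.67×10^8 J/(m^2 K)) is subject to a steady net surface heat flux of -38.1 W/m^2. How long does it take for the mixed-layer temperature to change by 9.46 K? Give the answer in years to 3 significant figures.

Areal heat capacity C = 5.67×10^8 J/(m^2 K) (given).
Time required: Δt = C ΔT / F = 5.67×10^8 × -9.46 / -38.1 = 1.41×10^8 s.
In years: 1.41×10^8 s / (3.156×10^7 s/year) = 4.46 years.

4.46 years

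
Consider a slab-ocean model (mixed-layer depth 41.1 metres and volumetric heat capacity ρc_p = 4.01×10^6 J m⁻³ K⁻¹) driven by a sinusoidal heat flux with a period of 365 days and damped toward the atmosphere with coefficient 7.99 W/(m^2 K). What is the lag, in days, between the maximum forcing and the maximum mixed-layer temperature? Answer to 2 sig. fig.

77 days

Areal heat capacity C = ρc_p × D = 4.01×10^6 × 41.1 = 1.65×10^8 J m⁻² K⁻¹.
ω = 2π / 3.15×10^7 s = 1.99×10^-7 s⁻¹.
Phase lag φ = arctan(Cω/λ) = arctan(32.8/7.99) = 1.33 rad.
Time lag = φ / ω = 1.33 / 1.99×10^-7 = 6.69×10^6 s = 77.4 days.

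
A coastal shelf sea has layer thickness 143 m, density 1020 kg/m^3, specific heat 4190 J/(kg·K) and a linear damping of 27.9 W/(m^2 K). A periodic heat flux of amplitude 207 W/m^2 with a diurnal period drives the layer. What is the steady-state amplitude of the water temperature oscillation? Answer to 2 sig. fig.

Areal heat capacity C = ρ c_p D = 1020 × 4190 × 143 = 6.11×10^8 J/(m^2 K).
Angular frequency ω = 2π / T = 2π / 86400 s = 7.27×10^-5 s⁻¹.
√((Cω)² + λ²) = √((44400)² + 27.9²) = 44400 W/(m²·K).
Amplitude A = F₀ / √((Cω)²+λ²) = 207 / 44400 = 0.00466 K.

0.0047 K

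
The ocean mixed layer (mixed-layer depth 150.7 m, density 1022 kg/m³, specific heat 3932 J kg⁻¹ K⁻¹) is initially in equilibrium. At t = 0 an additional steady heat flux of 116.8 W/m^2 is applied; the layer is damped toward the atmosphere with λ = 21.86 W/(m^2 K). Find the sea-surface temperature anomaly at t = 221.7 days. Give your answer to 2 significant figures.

Areal heat capacity C = ρ c_p D = 1022 × 3932 × 150.7 = 6.06×10^8 J/(m^2 K).
τ = C / λ = 6.06×10^8 / 21.86 = 2.77×10^7 s.
Equilibrium anomaly ΔT_eq = F / λ = 116.8 / 21.86 = 5.34 K.
t = 221.7 days = 1.92×10^7 s, so t/τ = 0.691.
ΔT(t) = ΔT_eq (1 − e^(−t/τ)) = 5.34 × (1 − e^−0.691) = 2.67 K.

2.7 K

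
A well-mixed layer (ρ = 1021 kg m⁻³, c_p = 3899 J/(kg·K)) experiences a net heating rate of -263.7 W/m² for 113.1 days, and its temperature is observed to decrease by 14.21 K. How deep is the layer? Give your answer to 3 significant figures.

45.6 m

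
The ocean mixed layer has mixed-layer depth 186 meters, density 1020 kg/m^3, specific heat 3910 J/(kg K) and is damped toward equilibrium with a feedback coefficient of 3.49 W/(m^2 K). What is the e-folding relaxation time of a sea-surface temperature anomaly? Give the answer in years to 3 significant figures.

6.74 years

Areal heat capacity C = ρ c_p D = 1020 × 3910 × 186 = 7.42×10^8 J/(m²·K).
Relaxation time τ = C / λ = 7.42×10^8 / 3.49 = 2.13×10^8 s.
In years: 2.13×10^8 s / (3.156×10^7 s/year) = 6.74 years.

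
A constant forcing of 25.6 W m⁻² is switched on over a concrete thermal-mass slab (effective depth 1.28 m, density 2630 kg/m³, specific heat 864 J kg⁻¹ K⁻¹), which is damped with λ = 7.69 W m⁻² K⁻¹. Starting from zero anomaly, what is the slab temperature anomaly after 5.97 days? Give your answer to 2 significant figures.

2.5 K

Areal heat capacity C = ρ c_p D = 2630 × 864 × 1.28 = 2.91×10^6 J/(m^2 K).
τ = C / λ = 2.91×10^6 / 7.69 = 3.78×10^5 s.
Equilibrium anomaly ΔT_eq = F / λ = 25.6 / 7.69 = 3.33 K.
t = 5.97 days = 5.16×10^5 s, so t/τ = 1.36.
ΔT(t) = ΔT_eq (1 − e^(−t/τ)) = 3.33 × (1 − e^−1.36) = 2.48 K.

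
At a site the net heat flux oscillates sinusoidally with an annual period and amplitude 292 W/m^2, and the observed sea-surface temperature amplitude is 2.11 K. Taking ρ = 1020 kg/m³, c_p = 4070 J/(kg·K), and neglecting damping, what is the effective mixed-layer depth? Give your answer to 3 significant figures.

ω = 2π / 3.15×10^7 s = 1.99×10^-7 s⁻¹.
Required C = F₀ / (A ω) = 292 / (2.11 × 1.99×10^-7) = 6.95×10^8 J/(m²·K).
D = C / (ρ c_p) = 6.95×10^8 / (1020 × 4070) = 167 m.

167 m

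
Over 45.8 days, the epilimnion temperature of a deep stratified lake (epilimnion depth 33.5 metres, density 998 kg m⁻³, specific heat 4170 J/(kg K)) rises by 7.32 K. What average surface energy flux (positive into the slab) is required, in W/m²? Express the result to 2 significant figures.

Areal heat capacity C = ρ c_p D = 998 × 4170 × 33.5 = 1.39×10^8 J/(m²·K).
Required heat per unit area: Q = C ΔT = 1.39×10^8 × 7.32 = 1.02×10^9 J/m².
Flux F = Q / Δt = 1.02×10^9 / 3.96×10^6 s = 258 W/m².

260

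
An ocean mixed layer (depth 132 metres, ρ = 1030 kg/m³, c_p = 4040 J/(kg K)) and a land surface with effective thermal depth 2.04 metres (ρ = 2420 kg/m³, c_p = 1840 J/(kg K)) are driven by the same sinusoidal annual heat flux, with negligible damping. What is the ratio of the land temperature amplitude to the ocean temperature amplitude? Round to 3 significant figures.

C_ocean = 1030 × 4040 × 132 = 5.49×10^8 J/(m²·K).
C_land = 2420 × 1840 × 2.04 = 9.08×10^6 J/(m²·K).
Undamped amplitude ∝ 1/C, so A_land/A_ocean = C_ocean/C_land = 60.5.

60.5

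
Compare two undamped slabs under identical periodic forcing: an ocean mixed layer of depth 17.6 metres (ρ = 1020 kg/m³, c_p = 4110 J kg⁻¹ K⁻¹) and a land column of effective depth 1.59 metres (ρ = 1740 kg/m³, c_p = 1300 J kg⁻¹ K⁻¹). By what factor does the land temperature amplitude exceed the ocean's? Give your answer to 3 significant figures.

20.5

C_ocean = 1020 × 4110 × 17.6 = 7.38×10^7 J/(m²·K).
C_land = 1740 × 1300 × 1.59 = 3.60×10^6 J/(m²·K).
Undamped amplitude ∝ 1/C, so A_land/A_ocean = C_ocean/C_land = 20.5.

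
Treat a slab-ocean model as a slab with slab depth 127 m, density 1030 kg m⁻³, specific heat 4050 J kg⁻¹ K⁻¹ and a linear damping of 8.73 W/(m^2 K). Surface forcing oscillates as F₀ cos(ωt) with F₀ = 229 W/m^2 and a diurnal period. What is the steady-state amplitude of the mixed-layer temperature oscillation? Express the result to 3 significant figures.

0.00594 K

Areal heat capacity C = ρ c_p D = 1030 × 4050 × 127 = 5.30×10^8 J/(m²·K).
Angular frequency ω = 2π / T = 2π / 86400 s = 7.27×10^-5 s⁻¹.
√((Cω)² + λ²) = √((38500)² + 8.73²) = 38500 W/(m²·K).
Amplitude A = F₀ / √((Cω)²+λ²) = 229 / 38500 = 0.00594 K.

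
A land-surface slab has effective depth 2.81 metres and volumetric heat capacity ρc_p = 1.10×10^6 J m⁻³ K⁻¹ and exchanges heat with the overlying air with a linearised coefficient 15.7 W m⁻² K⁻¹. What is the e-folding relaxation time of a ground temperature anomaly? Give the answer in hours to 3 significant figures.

54.7 hours

Areal heat capacity C = ρc_p × D = 1.10×10^6 × 2.81 = 3.09×10^6 J/(m^2 K).
Relaxation time τ = C / λ = 3.09×10^6 / 15.7 = 1.97×10^5 s.
In hours: 1.97×10^5 s / (3600 s/hour) = 54.7 hours.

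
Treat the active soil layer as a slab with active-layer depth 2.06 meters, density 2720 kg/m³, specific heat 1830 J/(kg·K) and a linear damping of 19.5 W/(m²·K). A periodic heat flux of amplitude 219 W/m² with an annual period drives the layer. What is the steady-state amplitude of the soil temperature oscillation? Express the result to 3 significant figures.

11.2 K

Areal heat capacity C = ρ c_p D = 2720 × 1830 × 2.06 = 1.03×10^7 J/(m^2 K).
Angular frequency ω = 2π / T = 2π / 3.15×10^7 s = 1.99×10^-7 s⁻¹.
√((Cω)² + λ²) = √((2.04)² + 19.5²) = 19.6 W/(m²·K).
Amplitude A = F₀ / √((Cω)²+λ²) = 219 / 19.6 = 11.2 K.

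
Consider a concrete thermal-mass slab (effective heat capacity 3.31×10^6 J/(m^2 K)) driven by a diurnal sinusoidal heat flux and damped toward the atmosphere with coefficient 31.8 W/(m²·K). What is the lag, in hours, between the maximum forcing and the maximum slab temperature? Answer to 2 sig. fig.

5.5 hours

Areal heat capacity C = 3.31×10^6 J/(m^2 K) (given).
ω = 2π / 86400 s = 7.27×10^-5 s⁻¹.
Phase lag φ = arctan(Cω/λ) = arctan(241/31.8) = 1.44 rad.
Time lag = φ / ω = 1.44 / 7.27×10^-5 = 19800 s = 5.50 hours.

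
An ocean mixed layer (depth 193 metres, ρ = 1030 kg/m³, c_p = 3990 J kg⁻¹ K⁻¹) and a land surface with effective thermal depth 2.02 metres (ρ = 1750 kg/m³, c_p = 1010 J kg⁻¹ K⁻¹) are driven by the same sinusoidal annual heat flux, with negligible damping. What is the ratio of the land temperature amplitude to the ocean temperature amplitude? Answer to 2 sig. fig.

C_ocean = 1030 × 3990 × 193 = 7.93×10^8 J/(m²·K).
C_land = 1750 × 1010 × 2.02 = 3.57×10^6 J/(m²·K).
Undamped amplitude ∝ 1/C, so A_land/A_ocean = C_ocean/C_land = 222.

220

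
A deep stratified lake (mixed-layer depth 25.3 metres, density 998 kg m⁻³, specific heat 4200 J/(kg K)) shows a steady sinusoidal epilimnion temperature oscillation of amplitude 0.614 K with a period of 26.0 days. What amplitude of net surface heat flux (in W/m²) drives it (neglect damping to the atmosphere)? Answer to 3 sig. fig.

182

Areal heat capacity C = ρ c_p D = 998 × 4200 × 25.3 = 1.06×10^8 J/(m^2 K).
ω = 2π / 2.25×10^6 s = 2.80×10^-6 s⁻¹.
Cω = 1.06×10^8 × 2.80×10^-6 = 297 W/(m²·K).
F₀ = A × Cω = 0.614 × 297 = 182 W/m².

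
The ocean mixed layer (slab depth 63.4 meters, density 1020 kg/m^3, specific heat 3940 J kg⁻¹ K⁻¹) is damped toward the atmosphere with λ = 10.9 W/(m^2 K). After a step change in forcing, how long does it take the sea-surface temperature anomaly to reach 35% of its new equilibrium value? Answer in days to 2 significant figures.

120 days

Areal heat capacity C = ρ c_p D = 1020 × 3940 × 63.4 = 2.55×10^8 J/(m^2 K).
τ = C / λ = 2.55×10^8 / 10.9 = 2.34×10^7 s.
Fraction reached: 1 − e^(−t/τ) = 0.35 ⇒ t = −τ ln(1 − 0.35) = τ × 0.431.
t = 1.01×10^7 s = 117 days.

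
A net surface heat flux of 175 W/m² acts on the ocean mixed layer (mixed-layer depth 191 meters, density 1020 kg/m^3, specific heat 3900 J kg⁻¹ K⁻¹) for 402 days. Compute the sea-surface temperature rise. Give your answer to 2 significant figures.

8.0 K

Areal heat capacity C = ρ c_p D = 1020 × 3900 × 191 = 7.60×10^8 J/(m²·K).
Net heat input Q = F Δt = 175 × (402 days × 86400 s/day) = 6.08×10^9 J/m².
ΔT = Q / C = 6.08×10^9 / 7.60×10^8 = 8.00 K.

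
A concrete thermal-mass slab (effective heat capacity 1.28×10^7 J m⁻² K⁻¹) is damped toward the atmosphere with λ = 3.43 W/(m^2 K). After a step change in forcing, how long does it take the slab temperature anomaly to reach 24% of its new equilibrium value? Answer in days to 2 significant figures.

Areal heat capacity C = 1.28×10^7 J m⁻² K⁻¹ (given).
τ = C / λ = 1.28×10^7 / 3.43 = 3.73×10^6 s.
Fraction reached: 1 − e^(−t/τ) = 0.24 ⇒ t = −τ ln(1 − 0.24) = τ × 0.274.
t = 1.02×10^6 s = 11.9 days.

12 days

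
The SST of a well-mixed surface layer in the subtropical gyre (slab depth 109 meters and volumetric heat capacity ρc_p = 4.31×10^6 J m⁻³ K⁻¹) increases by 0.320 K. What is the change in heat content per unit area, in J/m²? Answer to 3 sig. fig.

Areal heat capacity C = ρc_p × D = 4.31×10^6 × 109 = 4.70×10^8 J m⁻² K⁻¹.
ΔQ = C ΔT = 4.70×10^8 × 0.320 = 1.50×10^8 J/m².

1.50×10^8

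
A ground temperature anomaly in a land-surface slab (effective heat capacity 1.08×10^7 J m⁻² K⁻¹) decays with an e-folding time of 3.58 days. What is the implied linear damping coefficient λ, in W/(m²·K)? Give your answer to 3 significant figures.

34.9

Areal heat capacity C = 1.08×10^7 J m⁻² K⁻¹ (given).
τ = 3.58 days = 3.09×10^5 s.
λ = C / τ = 1.08×10^7 / 3.09×10^5 = 34.9 W/(m²·K).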